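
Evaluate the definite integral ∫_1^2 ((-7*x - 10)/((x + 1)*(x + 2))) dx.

Factor the denominator: x**2 + 3*x + 2 = (x + 2)(x + 1).
Partial fractions: (-7*x - 10)/((x + 1)*(x + 2)) = -4/(x + 2) - 3/(x + 1).
An antiderivative is F(x) = -3*log(x + 1) - 4*log(x + 2).
Then F(2) - F(1) = (-8*log(2) - 3*log(3)) - (-4*log(3) - 3*log(2)) = log(3/32).

log(3/32)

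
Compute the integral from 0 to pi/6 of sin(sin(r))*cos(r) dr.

Let u = sin(r), so du = cos(r) dr. When r = 0, u = 0; when r = pi/6, u = 1/2.
The integral becomes ∫ sin(u) du from 0 to 1/2, with antiderivative -cos(u).
Back in r: F(r) = -cos(sin(r)).
Then F(pi/6) - F(0) = (-cos(1/2)) - (-1) = 1 - cos(1/2).

1 - cos(1/2)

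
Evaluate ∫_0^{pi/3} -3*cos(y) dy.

-3*sqrt(3)/2

An antiderivative is F(y) = -3*sin(y).
Then F(pi/3) - F(0) = (-3*sqrt(3)/2) - (0) = -3*sqrt(3)/2.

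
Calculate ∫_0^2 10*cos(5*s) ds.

Let u = 5*s, so du = 5 ds. When s = 0, u = 0; when s = 2, u = 10.
The integral becomes 2·∫ cos(u) du from 0 to 10, with antiderivative 2*sin(u).
Back in s: F(s) = 2*sin(5*s).
Then F(2) - F(0) = (2*sin(10)) - (0) = 2*sin(10).

2*sin(10)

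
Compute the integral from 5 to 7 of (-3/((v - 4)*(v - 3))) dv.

log(8/27)

Factor the denominator: v**2 - 7*v + 12 = (v - 3)(v - 4).
Partial fractions: -3/((v - 4)*(v - 3)) = 3/(v - 3) - 3/(v - 4).
An antiderivative is F(v) = -3*log(v - 4) + 3*log(v - 3).
Then F(7) - F(5) = (log(64/27)) - (log(8)) = log(8/27).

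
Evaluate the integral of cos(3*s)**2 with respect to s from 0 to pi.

pi/2

Use the identity cos^2(3*s) = (1 + cos(6*s))/2.
An antiderivative is F(s) = s/2 + sin(6*s)/12.
Then F(pi) - F(0) = (pi/2) - (0) = pi/2.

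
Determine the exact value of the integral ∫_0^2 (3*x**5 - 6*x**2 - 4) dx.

8

By the power rule, an antiderivative is F(x) = x**6/2 - 2*x**3 - 4*x.
Then F(2) - F(0) = (8) - (0) = 8.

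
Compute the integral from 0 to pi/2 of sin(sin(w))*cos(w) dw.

Let u = sin(w), so du = cos(w) dw. When w = 0, u = 0; when w = pi/2, u = 1.
The integral becomes ∫ sin(u) du from 0 to 1, with antiderivative -cos(u).
Back in w: F(w) = -cos(sin(w)).
Then F(pi/2) - F(0) = (-cos(1)) - (-1) = 1 - cos(1).

1 - cos(1)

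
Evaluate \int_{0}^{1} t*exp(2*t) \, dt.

Integrate by parts once (u = t, dv = exp(2*t) dt).
An antiderivative is F(t) = (2*t - 1)*exp(2*t)/4.
Then F(1) - F(0) = (exp(2)/4) - (-1/4) = 1/4 + exp(2)/4.

1/4 + exp(2)/4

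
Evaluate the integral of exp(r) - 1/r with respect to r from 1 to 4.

An antiderivative is F(r) = exp(r) - log(r).
Then F(4) - F(1) = (-log(4) + exp(4)) - (exp(1)) = -exp(1) - log(4) + exp(4).

-exp(1) - log(4) + exp(4)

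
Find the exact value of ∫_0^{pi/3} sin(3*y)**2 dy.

Use the identity sin^2(3*y) = (1 - cos(6*y))/2.
An antiderivative is F(y) = y/2 - sin(6*y)/12.
Then F(pi/3) - F(0) = (pi/6) - (0) = pi/6.

pi/6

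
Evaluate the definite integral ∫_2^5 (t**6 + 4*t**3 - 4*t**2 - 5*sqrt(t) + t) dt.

-50*sqrt(5)/3 + 20*sqrt(2)/3 + 162483/14

By the power rule, an antiderivative is F(t) = t**7/7 + t**4 - 10*t**(3/2)/3 - 4*t**3/3 + t**2/2.
Then F(5) - F(2) = (488525/42 - 50*sqrt(5)/3) - (538/21 - 20*sqrt(2)/3) = -50*sqrt(5)/3 + 20*sqrt(2)/3 + 162483/14.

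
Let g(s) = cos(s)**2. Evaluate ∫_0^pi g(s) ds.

pi/2

Use the identity cos^2(s) = (1 + cos(2*s))/2.
An antiderivative is F(s) = s/2 + sin(2*s)/4.
Then F(pi) - F(0) = (pi/2) - (0) = pi/2.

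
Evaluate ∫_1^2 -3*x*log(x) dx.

9/4 - log(64)

Integrate by parts once (u = ln x, dv = -3*x dx).
An antiderivative is F(x) = -3*x**2*(2*log(x) - 1)/4.
Then F(2) - F(1) = (3 - log(64)) - (3/4) = 9/4 - log(64).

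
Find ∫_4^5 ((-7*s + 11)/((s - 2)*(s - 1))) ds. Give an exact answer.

log(3/32)

Factor the denominator: s**2 - 3*s + 2 = (s - 1)(s - 2).
Partial fractions: (-7*s + 11)/((s - 2)*(s - 1)) = -4/(s - 1) - 3/(s - 2).
An antiderivative is F(s) = -3*log(s - 2) - 4*log(s - 1).
Then F(5) - F(4) = (-8*log(2) - 3*log(3)) - (-4*log(3) - 3*log(2)) = log(3/32).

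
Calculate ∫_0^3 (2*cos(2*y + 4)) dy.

Let u = 2*y + 4, so du = 2 dy. When y = 0, u = 4; when y = 3, u = 10.
The integral becomes ∫ cos(u) du from 4 to 10, with antiderivative sin(u).
Back in y: F(y) = sin(2*y + 4).
Then F(3) - F(0) = (sin(10)) - (sin(4)) = sin(10) - sin(4).

sin(10) - sin(4)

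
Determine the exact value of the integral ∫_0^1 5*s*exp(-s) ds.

Integrate by parts once (u = s, dv = 5*exp(-s) ds).
An antiderivative is F(s) = (-5*s - 5)*exp(-s).
Then F(1) - F(0) = (-10*exp(-1)) - (-5) = 5 - 10*exp(-1).

5 - 10*exp(-1)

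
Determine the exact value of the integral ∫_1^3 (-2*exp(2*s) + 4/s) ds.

-exp(6) + log(81) + exp(2)

An antiderivative is F(s) = -exp(2*s) + 4*log(s).
Then F(3) - F(1) = (-exp(6) + log(81)) - (-exp(2)) = -exp(6) + log(81) + exp(2).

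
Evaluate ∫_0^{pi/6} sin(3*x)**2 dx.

Use the identity sin^2(3*x) = (1 - cos(6*x))/2.
An antiderivative is F(x) = x/2 - sin(6*x)/12.
Then F(pi/6) - F(0) = (pi/12) - (0) = pi/12.

pi/12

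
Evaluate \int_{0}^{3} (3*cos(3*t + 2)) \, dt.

sin(11) - sin(2)

Let u = 3*t + 2, so du = 3 dt. When t = 0, u = 2; when t = 3, u = 11.
The integral becomes ∫ cos(u) du from 2 to 11, with antiderivative sin(u).
Back in t: F(t) = sin(3*t + 2).
Then F(3) - F(0) = (sin(11)) - (sin(2)) = sin(11) - sin(2).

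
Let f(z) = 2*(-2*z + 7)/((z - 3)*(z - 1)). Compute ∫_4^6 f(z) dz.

Factor the denominator: z**2 - 4*z + 3 = (z - 1)(z - 3).
Partial fractions: 2*(-2*z + 7)/((z - 3)*(z - 1)) = -5/(z - 1) + 1/(z - 3).
An antiderivative is F(z) = log(z - 3) - 5*log(z - 1).
Then F(6) - F(4) = (-5*log(5) + log(3)) - (-5*log(3)) = -5*log(5) + 6*log(3).

-5*log(5) + 6*log(3)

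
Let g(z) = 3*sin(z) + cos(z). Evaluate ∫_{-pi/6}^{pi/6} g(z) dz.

1

An antiderivative is F(z) = sin(z) - 3*cos(z).
Then F(pi/6) - F(-pi/6) = (1/2 - 3*sqrt(3)/2) - (-3*sqrt(3)/2 - 1/2) = 1.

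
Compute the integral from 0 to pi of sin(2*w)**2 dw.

Use the identity sin^2(2*w) = (1 - cos(4*w))/2.
An antiderivative is F(w) = w/2 - sin(4*w)/8.
Then F(pi) - F(0) = (pi/2) - (0) = pi/2.

pi/2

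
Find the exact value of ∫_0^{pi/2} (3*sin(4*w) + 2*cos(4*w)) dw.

An antiderivative is F(w) = sin(4*w)/2 - 3*cos(4*w)/4.
Then F(pi/2) - F(0) = (-3/4) - (-3/4) = 0.

0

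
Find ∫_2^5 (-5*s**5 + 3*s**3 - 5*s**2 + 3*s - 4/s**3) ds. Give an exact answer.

-1267467/100

By the power rule, an antiderivative is F(s) = -5*s**6/6 + 3*s**4/4 - 5*s**3/3 + 3*s**2/2 + 2/s**2.
Then F(5) - F(2) = (-3816851/300) - (-289/6) = -1267467/100.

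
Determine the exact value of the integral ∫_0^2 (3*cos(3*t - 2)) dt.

Let u = 3*t - 2, so du = 3 dt. When t = 0, u = -2; when t = 2, u = 4.
The integral becomes ∫ cos(u) du from -2 to 4, with antiderivative sin(u).
Back in t: F(t) = sin(3*t - 2).
Then F(2) - F(0) = (sin(4)) - (-sin(2)) = sin(4) + sin(2).

sin(4) + sin(2)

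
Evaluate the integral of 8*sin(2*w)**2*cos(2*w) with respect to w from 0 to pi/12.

1/6

Let u = sin(2*w), so du = 2*cos(2*w) dw. When w = 0, u = 0; when w = pi/12, u = 1/2.
The integral becomes 4·∫ u**2 du from 0 to 1/2, with antiderivative 4*u**3/3.
Back in w: F(w) = 4*sin(2*w)**3/3.
Then F(pi/12) - F(0) = (1/6) - (0) = 1/6.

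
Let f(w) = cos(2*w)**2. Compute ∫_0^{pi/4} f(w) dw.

pi/8

Use the identity cos^2(2*w) = (1 + cos(4*w))/2.
An antiderivative is F(w) = w/2 + sin(4*w)/8.
Then F(pi/4) - F(0) = (pi/8) - (0) = pi/8.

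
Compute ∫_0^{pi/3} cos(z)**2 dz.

sqrt(3)/8 + pi/6

Use the identity cos^2(z) = (1 + cos(2*z))/2.
An antiderivative is F(z) = z/2 + sin(2*z)/4.
Then F(pi/3) - F(0) = (sqrt(3)/8 + pi/6) - (0) = sqrt(3)/8 + pi/6.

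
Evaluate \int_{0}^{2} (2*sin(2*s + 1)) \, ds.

-cos(5) + cos(1)

Let u = 2*s + 1, so du = 2 ds. When s = 0, u = 1; when s = 2, u = 5.
The integral becomes ∫ sin(u) du from 1 to 5, with antiderivative -cos(u).
Back in s: F(s) = -cos(2*s + 1).
Then F(2) - F(0) = (-cos(5)) - (-cos(1)) = -cos(5) + cos(1).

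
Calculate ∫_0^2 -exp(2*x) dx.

An antiderivative is F(x) = -exp(2*x)/2.
Then F(2) - F(0) = (-exp(4)/2) - (-1/2) = 1/2 - exp(4)/2.

1/2 - exp(4)/2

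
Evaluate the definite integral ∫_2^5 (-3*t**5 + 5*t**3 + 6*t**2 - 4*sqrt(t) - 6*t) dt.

-27393/4 - 40*sqrt(5)/3 + 16*sqrt(2)/3

By the power rule, an antiderivative is F(t) = -t**6/2 + 5*t**4/4 - 8*t**(3/2)/3 + 2*t**3 - 3*t**2.
Then F(5) - F(2) = (-27425/4 - 40*sqrt(5)/3) - (-8 - 16*sqrt(2)/3) = -27393/4 - 40*sqrt(5)/3 + 16*sqrt(2)/3.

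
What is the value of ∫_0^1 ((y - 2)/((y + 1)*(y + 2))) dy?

-7*log(2) + 4*log(3)

Factor the denominator: y**2 + 3*y + 2 = (y + 2)(y + 1).
Partial fractions: (y - 2)/((y + 1)*(y + 2)) = 4/(y + 2) - 3/(y + 1).
An antiderivative is F(y) = -3*log(y + 1) + 4*log(y + 2).
Then F(1) - F(0) = (log(81/8)) - (log(16)) = -7*log(2) + 4*log(3).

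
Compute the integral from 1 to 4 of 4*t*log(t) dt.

-15 + 64*log(2)

Integrate by parts once (u = ln t, dv = 4*t dt).
An antiderivative is F(t) = t**2*(2*log(t) - 1).
Then F(4) - F(1) = (-16 + 64*log(2)) - (-1) = -15 + 64*log(2).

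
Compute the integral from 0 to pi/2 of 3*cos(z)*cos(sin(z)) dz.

Let u = sin(z), so du = cos(z) dz. When z = 0, u = 0; when z = pi/2, u = 1.
The integral becomes 3·∫ cos(u) du from 0 to 1, with antiderivative 3*sin(u).
Back in z: F(z) = 3*sin(sin(z)).
Then F(pi/2) - F(0) = (3*sin(1)) - (0) = 3*sin(1).

3*sin(1)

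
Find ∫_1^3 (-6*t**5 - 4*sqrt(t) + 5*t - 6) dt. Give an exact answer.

-2152/3 - 8*sqrt(3)

By the power rule, an antiderivative is F(t) = -t**6 - 8*t**(3/2)/3 + 5*t**2/2 - 6*t.
Then F(3) - F(1) = (-1449/2 - 8*sqrt(3)) - (-43/6) = -2152/3 - 8*sqrt(3).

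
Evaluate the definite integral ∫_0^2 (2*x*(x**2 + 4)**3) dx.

Let u = x**2 + 4, so du = 2*x dx. When x = 0, u = 4; when x = 2, u = 8.
The integral becomes ∫ u**3 du from 4 to 8, with antiderivative u**4/4.
Back in x: F(x) = (x**2 + 4)**4/4.
Then F(2) - F(0) = (1024) - (64) = 960.

960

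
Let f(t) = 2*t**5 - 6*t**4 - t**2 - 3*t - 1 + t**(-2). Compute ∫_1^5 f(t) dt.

4136/3

By the power rule, an antiderivative is F(t) = t**6/3 - 6*t**5/5 - t**3/3 - 3*t**2/2 - t - 1/t.
Then F(5) - F(1) = (41219/30) - (-47/10) = 4136/3.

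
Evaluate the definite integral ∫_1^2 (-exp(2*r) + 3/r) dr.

-exp(4)/2 + log(8) + exp(2)/2

An antiderivative is F(r) = -exp(2*r)/2 + 3*log(r).
Then F(2) - F(1) = (-exp(4)/2 + log(8)) - (-exp(2)/2) = -exp(4)/2 + log(8) + exp(2)/2.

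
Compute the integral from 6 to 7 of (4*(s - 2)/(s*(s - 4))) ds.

log(49/16)

Factor the denominator: s**2 - 4*s = s(s - 4).
Partial fractions: 4*(s - 2)/(s*(s - 4)) = 2/s + 2/(s - 4).
An antiderivative is F(s) = 2*log(s) + 2*log(s - 4).
Then F(7) - F(6) = (2*log(3) + 2*log(7)) - (2*log(3) + 4*log(2)) = log(49/16).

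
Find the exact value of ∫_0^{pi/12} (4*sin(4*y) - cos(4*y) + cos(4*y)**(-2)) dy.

An antiderivative is F(y) = -sin(4*y)/4 - cos(4*y) + tan(4*y)/4.
Then F(pi/12) - F(0) = (-1/2 + sqrt(3)/8) - (-1) = sqrt(3)/8 + 1/2.

sqrt(3)/8 + 1/2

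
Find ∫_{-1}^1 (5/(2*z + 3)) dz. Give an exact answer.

An antiderivative is F(z) = 5*log(2*z + 3)/2.
Then F(1) - F(-1) = (5*log(5)/2) - (0) = 5*log(5)/2.

5*log(5)/2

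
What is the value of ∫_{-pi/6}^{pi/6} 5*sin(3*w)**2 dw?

Use the identity sin^2(3*w) = (1 - cos(6*w))/2.
An antiderivative is F(w) = 5*w/2 - 5*sin(6*w)/12.
Then F(pi/6) - F(-pi/6) = (5*pi/12) - (-5*pi/12) = 5*pi/6.

5*pi/6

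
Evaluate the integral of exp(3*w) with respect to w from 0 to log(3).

26/3

Let u = exp(w), so du = exp(w) dw. When w = 0, u = 1; when w = log(3), u = 3.
The integral becomes ∫ u**2 du from 1 to 3, with antiderivative u**3/3.
Back in w: F(w) = exp(3*w)/3.
Then F(log(3)) - F(0) = (9) - (1/3) = 26/3.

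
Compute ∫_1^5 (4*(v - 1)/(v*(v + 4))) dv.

Factor the denominator: v**2 + 4*v = (v + 4)v.
Partial fractions: 4*(v - 1)/(v*(v + 4)) = 5/(v + 4) - 1/v.
An antiderivative is F(v) = -log(v) + 5*log(v + 4).
Then F(5) - F(1) = (-log(5) + 10*log(3)) - (5*log(5)) = -6*log(5) + 10*log(3).

-6*log(5) + 10*log(3)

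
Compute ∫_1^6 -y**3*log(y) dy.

Integrate by parts once (u = ln y, dv = -y**3 dy).
An antiderivative is F(y) = -y**4*(4*log(y) - 1)/16.
Then F(6) - F(1) = (-324*log(3) - 324*log(2) + 81) - (1/16) = -324*log(3) - 324*log(2) + 1295/16.

-324*log(3) - 324*log(2) + 1295/16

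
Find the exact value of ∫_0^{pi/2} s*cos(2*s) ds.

Integrate by parts once (u = s, dv = cos(2*s) ds).
An antiderivative is F(s) = s*sin(2*s)/2 + cos(2*s)/4.
Then F(pi/2) - F(0) = (-1/4) - (1/4) = -1/2.

-1/2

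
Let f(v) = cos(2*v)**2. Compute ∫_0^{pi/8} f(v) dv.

Use the identity cos^2(2*v) = (1 + cos(4*v))/2.
An antiderivative is F(v) = v/2 + sin(4*v)/8.
Then F(pi/8) - F(0) = (1/8 + pi/16) - (0) = 1/8 + pi/16.

1/8 + pi/16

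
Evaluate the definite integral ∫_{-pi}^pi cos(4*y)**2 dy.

Use the identity cos^2(4*y) = (1 + cos(8*y))/2.
An antiderivative is F(y) = y/2 + sin(8*y)/16.
Then F(pi) - F(-pi) = (pi/2) - (-pi/2) = pi.

pi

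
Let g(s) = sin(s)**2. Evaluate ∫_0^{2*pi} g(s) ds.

pi

Use the identity sin^2(s) = (1 - cos(2*s))/2.
An antiderivative is F(s) = s/2 - sin(2*s)/4.
Then F(2*pi) - F(0) = (pi) - (0) = pi.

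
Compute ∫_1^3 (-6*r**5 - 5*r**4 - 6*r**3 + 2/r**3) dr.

By the power rule, an antiderivative is F(r) = -r**6 - r**5 - 3*r**4/2 - 1/r**2.
Then F(3) - F(1) = (-19685/18) - (-9/2) = -9802/9.

-9802/9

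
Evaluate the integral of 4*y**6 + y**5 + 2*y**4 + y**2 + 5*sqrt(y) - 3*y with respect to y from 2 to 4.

By the power rule, an antiderivative is F(y) = 4*y**7/7 + y**6/6 + 2*y**5/5 + 10*y**(3/2)/3 + y**3/3 - 3*y**2/2.
Then F(4) - F(2) = (1100248/105) - (20*sqrt(2)/3 + 9794/105) = 1090454/105 - 20*sqrt(2)/3.

1090454/105 - 20*sqrt(2)/3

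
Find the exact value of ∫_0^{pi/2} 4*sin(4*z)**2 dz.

pi

Use the identity sin^2(4*z) = (1 - cos(8*z))/2.
An antiderivative is F(z) = 2*z - sin(8*z)/4.
Then F(pi/2) - F(0) = (pi) - (0) = pi.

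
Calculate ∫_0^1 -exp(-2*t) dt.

(1 - exp(2))*exp(-2)/2

An antiderivative is F(t) = exp(-2*t)/2.
Then F(1) - F(0) = (exp(-2)/2) - (1/2) = (1 - exp(2))*exp(-2)/2.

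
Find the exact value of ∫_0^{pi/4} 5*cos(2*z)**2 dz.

5*pi/8

Use the identity cos^2(2*z) = (1 + cos(4*z))/2.
An antiderivative is F(z) = 5*z/2 + 5*sin(4*z)/8.
Then F(pi/4) - F(0) = (5*pi/8) - (0) = 5*pi/8.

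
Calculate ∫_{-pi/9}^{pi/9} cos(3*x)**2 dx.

sqrt(3)/12 + pi/9

Use the identity cos^2(3*x) = (1 + cos(6*x))/2.
An antiderivative is F(x) = x/2 + sin(6*x)/12.
Then F(pi/9) - F(-pi/9) = (sqrt(3)/24 + pi/18) - (-pi/18 - sqrt(3)/24) = sqrt(3)/12 + pi/9.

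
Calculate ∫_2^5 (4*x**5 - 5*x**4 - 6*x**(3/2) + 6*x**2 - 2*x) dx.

By the power rule, an antiderivative is F(x) = 2*x**6/3 - 12*x**(5/2)/5 - x**5 + 2*x**3 - x**2.
Then F(5) - F(2) = (22550/3 - 60*sqrt(5)) - (68/3 - 48*sqrt(2)/5) = -60*sqrt(5) + 48*sqrt(2)/5 + 7494.

-60*sqrt(5) + 48*sqrt(2)/5 + 7494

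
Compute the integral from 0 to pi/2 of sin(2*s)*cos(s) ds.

Use the identity sin(2*s)cos(s) = [sin(3*s) + sin(s)]/2.
An antiderivative is F(s) = -cos(s)/2 - cos(3*s)/6.
Then F(pi/2) - F(0) = (0) - (-2/3) = 2/3.

2/3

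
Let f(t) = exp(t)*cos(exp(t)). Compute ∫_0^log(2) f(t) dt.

-sin(1) + sin(2)

Let u = exp(t), so du = exp(t) dt. When t = 0, u = 1; when t = log(2), u = 2.
The integral becomes ∫ cos(u) du from 1 to 2, with antiderivative sin(u).
Back in t: F(t) = sin(exp(t)).
Then F(log(2)) - F(0) = (sin(2)) - (sin(1)) = -sin(1) + sin(2).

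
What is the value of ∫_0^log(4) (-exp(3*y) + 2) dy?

An antiderivative is F(y) = -exp(3*y)/3 + 2*y.
Then F(log(4)) - F(0) = (-64/3 + log(16)) - (-1/3) = -21 + log(16).

-21 + log(16)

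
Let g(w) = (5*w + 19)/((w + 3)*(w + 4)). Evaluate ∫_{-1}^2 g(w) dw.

-3*log(2) + 4*log(5)

Factor the denominator: w**2 + 7*w + 12 = (w + 4)(w + 3).
Partial fractions: (5*w + 19)/((w + 3)*(w + 4)) = 1/(w + 4) + 4/(w + 3).
An antiderivative is F(w) = 4*log(w + 3) + log(w + 4).
Then F(2) - F(-1) = (log(2) + log(3) + 4*log(5)) - (log(48)) = -3*log(2) + 4*log(5).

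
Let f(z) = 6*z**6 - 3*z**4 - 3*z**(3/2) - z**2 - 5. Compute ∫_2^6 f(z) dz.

-216*sqrt(6)/5 + 24*sqrt(2)/5 + 24685468/105

By the power rule, an antiderivative is F(z) = 6*z**7/7 - 6*z**(5/2)/5 - 3*z**5/5 - z**3/3 - 5*z.
Then F(6) - F(2) = (8231214/35 - 216*sqrt(6)/5) - (8174/105 - 24*sqrt(2)/5) = -216*sqrt(6)/5 + 24*sqrt(2)/5 + 24685468/105.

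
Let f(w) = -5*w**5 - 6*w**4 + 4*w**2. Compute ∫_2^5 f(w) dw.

-165231/10

By the power rule, an antiderivative is F(w) = -5*w**6/6 - 6*w**5/5 + 4*w**3/3.
Then F(5) - F(2) = (-99625/6) - (-1216/15) = -165231/10.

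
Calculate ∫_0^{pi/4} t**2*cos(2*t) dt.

-1/4 + pi**2/32

Integrate by parts twice (u = t^2, dv = cos(2*t) dt).
An antiderivative is F(t) = t**2*sin(2*t)/2 + t*cos(2*t)/2 - sin(2*t)/4.
Then F(pi/4) - F(0) = (-1/4 + pi**2/32) - (0) = -1/4 + pi**2/32.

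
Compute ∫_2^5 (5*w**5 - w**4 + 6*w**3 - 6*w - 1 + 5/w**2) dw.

By the power rule, an antiderivative is F(w) = 5*w**6/6 - w**5/5 + 3*w**4/2 - 3*w**2 - w - 5/w.
Then F(5) - F(2) = (39757/3) - (1633/30) = 131979/10.

131979/10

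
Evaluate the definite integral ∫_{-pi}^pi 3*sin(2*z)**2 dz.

3*pi

Use the identity sin^2(2*z) = (1 - cos(4*z))/2.
An antiderivative is F(z) = 3*z/2 - 3*sin(4*z)/8.
Then F(pi) - F(-pi) = (3*pi/2) - (-3*pi/2) = 3*pi.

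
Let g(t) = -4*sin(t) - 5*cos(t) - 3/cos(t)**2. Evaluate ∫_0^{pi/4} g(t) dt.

-7 - sqrt(2)/2

An antiderivative is F(t) = -5*sin(t) + 4*cos(t) - 3*tan(t).
Then F(pi/4) - F(0) = (-3 - sqrt(2)/2) - (4) = -7 - sqrt(2)/2.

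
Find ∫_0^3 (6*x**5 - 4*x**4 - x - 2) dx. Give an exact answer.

5241/10

By the power rule, an antiderivative is F(x) = x**6 - 4*x**5/5 - x**2/2 - 2*x.
Then F(3) - F(0) = (5241/10) - (0) = 5241/10.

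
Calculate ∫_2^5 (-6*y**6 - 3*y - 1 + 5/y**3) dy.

-18728793/280

By the power rule, an antiderivative is F(y) = -6*y**7/7 - 3*y**2/2 - y - 5/(2*y**2).
Then F(5) - F(2) = (-2345241/35) - (-6627/56) = -18728793/280.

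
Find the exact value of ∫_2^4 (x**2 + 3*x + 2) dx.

122/3

By the power rule, an antiderivative is F(x) = x**3/3 + 3*x**2/2 + 2*x.
Then F(4) - F(2) = (160/3) - (38/3) = 122/3.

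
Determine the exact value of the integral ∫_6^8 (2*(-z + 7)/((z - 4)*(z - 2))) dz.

-5*log(3) + 8*log(2)

Factor the denominator: z**2 - 6*z + 8 = (z - 2)(z - 4).
Partial fractions: 2*(-z + 7)/((z - 4)*(z - 2)) = -5/(z - 2) + 3/(z - 4).
An antiderivative is F(z) = 3*log(z - 4) - 5*log(z - 2).
Then F(8) - F(6) = (-5*log(3) + log(2)) - (-7*log(2)) = -5*log(3) + 8*log(2).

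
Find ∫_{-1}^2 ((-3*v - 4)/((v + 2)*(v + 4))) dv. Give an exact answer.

Factor the denominator: v**2 + 6*v + 8 = (v + 4)(v + 2).
Partial fractions: (-3*v - 4)/((v + 2)*(v + 4)) = -4/(v + 4) + 1/(v + 2).
An antiderivative is F(v) = log(v + 2) - 4*log(v + 4).
Then F(2) - F(-1) = (-4*log(3) - 2*log(2)) - (-log(81)) = -log(4).

-log(4)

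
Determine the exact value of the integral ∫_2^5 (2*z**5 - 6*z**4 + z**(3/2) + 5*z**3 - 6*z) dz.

By the power rule, an antiderivative is F(z) = z**6/3 + 2*z**(5/2)/5 - 6*z**5/5 + 5*z**4/4 - 3*z**2.
Then F(5) - F(2) = (10*sqrt(5) + 25975/12) - (-136/15 + 8*sqrt(2)/5) = -8*sqrt(2)/5 + 10*sqrt(5) + 43473/20.

-8*sqrt(2)/5 + 10*sqrt(5) + 43473/20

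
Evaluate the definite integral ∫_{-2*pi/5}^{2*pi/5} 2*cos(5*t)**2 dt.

4*pi/5

Use the identity cos^2(5*t) = (1 + cos(10*t))/2.
An antiderivative is F(t) = t + sin(10*t)/10.
Then F(2*pi/5) - F(-2*pi/5) = (2*pi/5) - (-2*pi/5) = 4*pi/5.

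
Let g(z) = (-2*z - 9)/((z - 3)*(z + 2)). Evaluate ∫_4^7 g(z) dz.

Factor the denominator: z**2 - z - 6 = (z + 2)(z - 3).
Partial fractions: (-2*z - 9)/((z - 3)*(z + 2)) = 1/(z + 2) - 3/(z - 3).
An antiderivative is F(z) = -3*log(z - 3) + log(z + 2).
Then F(7) - F(4) = (log(9/64)) - (log(6)) = -7*log(2) + log(3).

-7*log(2) + log(3)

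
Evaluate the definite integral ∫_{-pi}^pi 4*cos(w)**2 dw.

4*pi

Use the identity cos^2(w) = (1 + cos(2*w))/2.
An antiderivative is F(w) = 2*w + sin(2*w).
Then F(pi) - F(-pi) = (2*pi) - (-2*pi) = 4*pi.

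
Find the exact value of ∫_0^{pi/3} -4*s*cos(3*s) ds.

Integrate by parts once (u = s, dv = -4*cos(3*s) ds).
An antiderivative is F(s) = -4*s*sin(3*s)/3 - 4*cos(3*s)/9.
Then F(pi/3) - F(0) = (4/9) - (-4/9) = 8/9.

8/9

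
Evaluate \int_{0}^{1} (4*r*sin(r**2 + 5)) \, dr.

Let u = r**2 + 5, so du = 2*r dr. When r = 0, u = 5; when r = 1, u = 6.
The integral becomes 2·∫ sin(u) du from 5 to 6, with antiderivative -2*cos(u).
Back in r: F(r) = -2*cos(r**2 + 5).
Then F(1) - F(0) = (-2*cos(6)) - (-2*cos(5)) = -2*cos(6) + 2*cos(5).

-2*cos(6) + 2*cos(5)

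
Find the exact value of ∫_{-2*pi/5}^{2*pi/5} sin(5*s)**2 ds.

2*pi/5

Use the identity sin^2(5*s) = (1 - cos(10*s))/2.
An antiderivative is F(s) = s/2 - sin(10*s)/20.
Then F(2*pi/5) - F(-2*pi/5) = (pi/5) - (-pi/5) = 2*pi/5.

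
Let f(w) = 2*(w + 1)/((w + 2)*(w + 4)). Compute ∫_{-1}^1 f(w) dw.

Factor the denominator: w**2 + 6*w + 8 = (w + 4)(w + 2).
Partial fractions: 2*(w + 1)/((w + 2)*(w + 4)) = 3/(w + 4) - 1/(w + 2).
An antiderivative is F(w) = -log(w + 2) + 3*log(w + 4).
Then F(1) - F(-1) = (-log(3) + 3*log(5)) - (log(27)) = -4*log(3) + 3*log(5).

-4*log(3) + 3*log(5)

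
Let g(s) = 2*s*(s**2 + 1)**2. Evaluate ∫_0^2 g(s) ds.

124/3

Let u = s**2 + 1, so du = 2*s ds. When s = 0, u = 1; when s = 2, u = 5.
The integral becomes ∫ u**2 du from 1 to 5, with antiderivative u**3/3.
Back in s: F(s) = (s**2 + 1)**3/3.
Then F(2) - F(0) = (125/3) - (1/3) = 124/3.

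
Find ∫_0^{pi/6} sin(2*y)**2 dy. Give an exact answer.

Use the identity sin^2(2*y) = (1 - cos(4*y))/2.
An antiderivative is F(y) = y/2 - sin(4*y)/8.
Then F(pi/6) - F(0) = (-sqrt(3)/16 + pi/12) - (0) = -sqrt(3)/16 + pi/12.

-sqrt(3)/16 + pi/12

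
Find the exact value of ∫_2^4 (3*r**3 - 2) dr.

176

By the power rule, an antiderivative is F(r) = 3*r**4/4 - 2*r.
Then F(4) - F(2) = (184) - (8) = 176.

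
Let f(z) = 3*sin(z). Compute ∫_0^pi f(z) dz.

An antiderivative is F(z) = -3*cos(z).
Then F(pi) - F(0) = (3) - (-3) = 6.

6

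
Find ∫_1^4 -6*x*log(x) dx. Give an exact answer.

45/2 - 96*log(2)

Integrate by parts once (u = ln x, dv = -6*x dx).
An antiderivative is F(x) = -3*x**2*(2*log(x) - 1)/2.
Then F(4) - F(1) = (24 - 96*log(2)) - (3/2) = 45/2 - 96*log(2).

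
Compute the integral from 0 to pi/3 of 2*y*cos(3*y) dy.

Integrate by parts once (u = y, dv = 2*cos(3*y) dy).
An antiderivative is F(y) = 2*y*sin(3*y)/3 + 2*cos(3*y)/9.
Then F(pi/3) - F(0) = (-2/9) - (2/9) = -4/9.

-4/9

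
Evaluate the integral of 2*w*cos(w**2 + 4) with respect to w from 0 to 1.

Let u = w**2 + 4, so du = 2*w dw. When w = 0, u = 4; when w = 1, u = 5.
The integral becomes ∫ cos(u) du from 4 to 5, with antiderivative sin(u).
Back in w: F(w) = sin(w**2 + 4).
Then F(1) - F(0) = (sin(5)) - (sin(4)) = sin(5) - sin(4).

sin(5) - sin(4)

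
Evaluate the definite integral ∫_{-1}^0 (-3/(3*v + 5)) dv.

An antiderivative is F(v) = -log(3*v + 5).
Then F(0) - F(-1) = (-log(5)) - (-log(2)) = log(2/5).

log(2/5)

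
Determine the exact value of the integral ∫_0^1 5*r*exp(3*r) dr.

Integrate by parts once (u = r, dv = 5*exp(3*r) dr).
An antiderivative is F(r) = (15*r - 5)*exp(3*r)/9.
Then F(1) - F(0) = (10*exp(3)/9) - (-5/9) = 5/9 + 10*exp(3)/9.

5/9 + 10*exp(3)/9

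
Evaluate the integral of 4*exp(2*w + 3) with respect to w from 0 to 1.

Let u = 2*w + 3, so du = 2 dw. When w = 0, u = 3; when w = 1, u = 5.
The integral becomes 2·∫ exp(u) du from 3 to 5, with antiderivative 2*exp(u).
Back in w: F(w) = 2*exp(2*w + 3).
Then F(1) - F(0) = (2*exp(5)) - (2*exp(3)) = -2*(1 - exp(2))*exp(3).

-2*(1 - exp(2))*exp(3)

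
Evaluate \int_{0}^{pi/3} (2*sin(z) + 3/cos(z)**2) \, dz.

1 + 3*sqrt(3)

An antiderivative is F(z) = -2*cos(z) + 3*tan(z).
Then F(pi/3) - F(0) = (-1 + 3*sqrt(3)) - (-2) = 1 + 3*sqrt(3).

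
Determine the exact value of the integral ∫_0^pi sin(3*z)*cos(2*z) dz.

Use the identity sin(3*z)cos(2*z) = [sin(5*z) + sin(z)]/2.
An antiderivative is F(z) = -cos(z)/2 - cos(5*z)/10.
Then F(pi) - F(0) = (3/5) - (-3/5) = 6/5.

6/5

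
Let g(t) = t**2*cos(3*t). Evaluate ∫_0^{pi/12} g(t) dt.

Integrate by parts twice (u = t^2, dv = cos(3*t) dt).
An antiderivative is F(t) = t**2*sin(3*t)/3 + 2*t*cos(3*t)/9 - 2*sin(3*t)/27.
Then F(pi/12) - F(0) = (sqrt(2)*(-32 + pi**2 + 8*pi)/864) - (0) = sqrt(2)*(-32 + pi**2 + 8*pi)/864.

sqrt(2)*(-32 + pi**2 + 8*pi)/864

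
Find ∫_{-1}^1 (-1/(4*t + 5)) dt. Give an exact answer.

-log(3)/2

An antiderivative is F(t) = -log(4*t + 5)/4.
Then F(1) - F(-1) = (-log(3)/2) - (0) = -log(3)/2.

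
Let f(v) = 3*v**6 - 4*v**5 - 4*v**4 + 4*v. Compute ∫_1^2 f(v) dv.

By the power rule, an antiderivative is F(v) = 3*v**7/7 - 2*v**6/3 - 4*v**5/5 + 2*v**2.
Then F(2) - F(1) = (-568/105) - (101/105) = -223/35.

-223/35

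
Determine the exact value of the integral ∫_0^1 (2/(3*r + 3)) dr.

An antiderivative is F(r) = 2*log(3*r + 3)/3.
Then F(1) - F(0) = (2*log(6)/3) - (2*log(3)/3) = 2*log(2)/3.

2*log(2)/3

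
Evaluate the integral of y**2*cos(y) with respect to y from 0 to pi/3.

Integrate by parts twice (u = y^2, dv = cos(y) dy).
An antiderivative is F(y) = y**2*sin(y) + 2*y*cos(y) - 2*sin(y).
Then F(pi/3) - F(0) = (-sqrt(3) + sqrt(3)*pi**2/18 + pi/3) - (0) = -sqrt(3) + sqrt(3)*pi**2/18 + pi/3.

-sqrt(3) + sqrt(3)*pi**2/18 + pi/3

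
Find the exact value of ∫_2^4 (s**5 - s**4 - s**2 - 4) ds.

By the power rule, an antiderivative is F(s) = s**6/6 - s**5/5 - s**3/3 - 4*s.
Then F(4) - F(2) = (6608/15) - (-32/5) = 6704/15.

6704/15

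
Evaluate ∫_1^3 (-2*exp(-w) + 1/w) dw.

An antiderivative is F(w) = log(w) + 2*exp(-w).
Then F(3) - F(1) = (2*exp(-3) + log(3)) - (2*exp(-1)) = -2*exp(-1) + 2*exp(-3) + log(3).

-2*exp(-1) + 2*exp(-3) + log(3)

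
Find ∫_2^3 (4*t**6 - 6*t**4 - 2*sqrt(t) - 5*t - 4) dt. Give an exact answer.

By the power rule, an antiderivative is F(t) = 4*t**7/7 - 6*t**5/5 - 4*t**(3/2)/3 - 5*t**2/2 - 4*t.
Then F(3) - F(2) = (64653/70 - 4*sqrt(3)) - (586/35 - 8*sqrt(2)/3) = -4*sqrt(3) + 8*sqrt(2)/3 + 63481/70.

-4*sqrt(3) + 8*sqrt(2)/3 + 63481/70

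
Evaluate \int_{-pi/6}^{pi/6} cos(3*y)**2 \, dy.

Use the identity cos^2(3*y) = (1 + cos(6*y))/2.
An antiderivative is F(y) = y/2 + sin(6*y)/12.
Then F(pi/6) - F(-pi/6) = (pi/12) - (-pi/12) = pi/6.

pi/6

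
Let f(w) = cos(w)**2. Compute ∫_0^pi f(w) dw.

pi/2

Use the identity cos^2(w) = (1 + cos(2*w))/2.
An antiderivative is F(w) = w/2 + sin(2*w)/4.
Then F(pi) - F(0) = (pi/2) - (0) = pi/2.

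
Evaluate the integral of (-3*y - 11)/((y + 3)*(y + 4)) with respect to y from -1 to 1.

log(3/20)

Factor the denominator: y**2 + 7*y + 12 = (y + 4)(y + 3).
Partial fractions: (-3*y - 11)/((y + 3)*(y + 4)) = -1/(y + 4) - 2/(y + 3).
An antiderivative is F(y) = -2*log(y + 3) - log(y + 4).
Then F(1) - F(-1) = (-log(80)) - (-log(12)) = log(3/20).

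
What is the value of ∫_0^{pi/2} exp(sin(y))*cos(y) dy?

Let u = sin(y), so du = cos(y) dy. When y = 0, u = 0; when y = pi/2, u = 1.
The integral becomes ∫ exp(u) du from 0 to 1, with antiderivative exp(u).
Back in y: F(y) = exp(sin(y)).
Then F(pi/2) - F(0) = (E) - (1) = -1 + E.

-1 + E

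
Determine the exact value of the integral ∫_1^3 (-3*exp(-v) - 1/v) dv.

An antiderivative is F(v) = -log(v) + 3*exp(-v).
Then F(3) - F(1) = (-log(3) + 3*exp(-3)) - (3*exp(-1)) = -3*exp(-1) - log(3) + 3*exp(-3).

-3*exp(-1) - log(3) + 3*exp(-3)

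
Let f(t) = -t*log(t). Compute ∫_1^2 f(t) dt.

Integrate by parts once (u = ln t, dv = -t dt).
An antiderivative is F(t) = -t**2*(2*log(t) - 1)/4.
Then F(2) - F(1) = (1 - log(4)) - (1/4) = 3/4 - log(4).

3/4 - log(4)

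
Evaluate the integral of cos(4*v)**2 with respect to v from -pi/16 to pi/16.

1/8 + pi/16

Use the identity cos^2(4*v) = (1 + cos(8*v))/2.
An antiderivative is F(v) = v/2 + sin(8*v)/16.
Then F(pi/16) - F(-pi/16) = (1/16 + pi/32) - (-pi/32 - 1/16) = 1/8 + pi/16.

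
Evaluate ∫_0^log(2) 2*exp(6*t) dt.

Let u = exp(t), so du = exp(t) dt. When t = 0, u = 1; when t = log(2), u = 2.
The integral becomes 2·∫ u**5 du from 1 to 2, with antiderivative u**6/3.
Back in t: F(t) = exp(6*t)/3.
Then F(log(2)) - F(0) = (64/3) - (1/3) = 21.

21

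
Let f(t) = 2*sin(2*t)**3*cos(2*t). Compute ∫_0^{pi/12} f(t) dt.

1/64

Let u = sin(2*t), so du = 2*cos(2*t) dt. When t = 0, u = 0; when t = pi/12, u = 1/2.
The integral becomes ∫ u**3 du from 0 to 1/2, with antiderivative u**4/4.
Back in t: F(t) = sin(2*t)**4/4.
Then F(pi/12) - F(0) = (1/64) - (0) = 1/64.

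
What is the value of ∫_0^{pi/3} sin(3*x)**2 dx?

Use the identity sin^2(3*x) = (1 - cos(6*x))/2.
An antiderivative is F(x) = x/2 - sin(6*x)/12.
Then F(pi/3) - F(0) = (pi/6) - (0) = pi/6.

pi/6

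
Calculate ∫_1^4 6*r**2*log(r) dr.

Integrate by parts once (u = ln r, dv = 6*r**2 dr).
An antiderivative is F(r) = 2*r**3*(3*log(r) - 1)/3.
Then F(4) - F(1) = (-128/3 + 256*log(2)) - (-2/3) = -42 + 256*log(2).

-42 + 256*log(2)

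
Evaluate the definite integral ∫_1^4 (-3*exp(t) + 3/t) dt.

An antiderivative is F(t) = -3*exp(t) + 3*log(t).
Then F(4) - F(1) = (-3*exp(4) + 3*log(4)) - (-3*exp(1)) = -3*exp(4) + 3*log(4) + 3*exp(1).

-3*exp(4) + 3*log(4) + 3*exp(1)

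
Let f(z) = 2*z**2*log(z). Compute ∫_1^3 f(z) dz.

-52/9 + 18*log(3)

Integrate by parts once (u = ln z, dv = 2*z**2 dz).
An antiderivative is F(z) = 2*z**3*(3*log(z) - 1)/9.
Then F(3) - F(1) = (-6 + 18*log(3)) - (-2/9) = -52/9 + 18*log(3).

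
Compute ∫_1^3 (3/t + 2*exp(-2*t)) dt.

-exp(-6) + exp(-2) + 3*log(3)

An antiderivative is F(t) = 3*log(t) - exp(-2*t).
Then F(3) - F(1) = (-exp(-6) + 3*log(3)) - (-exp(-2)) = -exp(-6) + exp(-2) + 3*log(3).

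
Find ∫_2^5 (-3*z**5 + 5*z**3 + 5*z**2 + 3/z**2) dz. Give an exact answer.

-136467/20

By the power rule, an antiderivative is F(z) = -z**6/2 + 5*z**4/4 + 5*z**3/3 - 3/z.
Then F(5) - F(2) = (-409411/60) - (-1/6) = -136467/20.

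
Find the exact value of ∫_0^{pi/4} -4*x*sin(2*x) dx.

-1

Integrate by parts once (u = x, dv = -4*sin(2*x) dx).
An antiderivative is F(x) = 2*x*cos(2*x) - sin(2*x).
Then F(pi/4) - F(0) = (-1) - (0) = -1.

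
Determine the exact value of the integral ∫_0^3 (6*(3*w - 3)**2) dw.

Let u = 3*w - 3, so du = 3 dw. When w = 0, u = -3; when w = 3, u = 6.
The integral becomes 2·∫ u**2 du from -3 to 6, with antiderivative 2*u**3/3.
Back in w: F(w) = 2*(3*w - 3)**3/3.
Then F(3) - F(0) = (144) - (-18) = 162.

162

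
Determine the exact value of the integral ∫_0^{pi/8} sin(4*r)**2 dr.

Use the identity sin^2(4*r) = (1 - cos(8*r))/2.
An antiderivative is F(r) = r/2 - sin(8*r)/16.
Then F(pi/8) - F(0) = (pi/16) - (0) = pi/16.

pi/16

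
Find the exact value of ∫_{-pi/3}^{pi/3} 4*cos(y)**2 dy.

Use the identity cos^2(y) = (1 + cos(2*y))/2.
An antiderivative is F(y) = 2*y + sin(2*y).
Then F(pi/3) - F(-pi/3) = (sqrt(3)/2 + 2*pi/3) - (-2*pi/3 - sqrt(3)/2) = sqrt(3) + 4*pi/3.

sqrt(3) + 4*pi/3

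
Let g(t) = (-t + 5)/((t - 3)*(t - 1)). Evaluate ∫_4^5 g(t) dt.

Factor the denominator: t**2 - 4*t + 3 = (t - 1)(t - 3).
Partial fractions: (-t + 5)/((t - 3)*(t - 1)) = -2/(t - 1) + 1/(t - 3).
An antiderivative is F(t) = log(t - 3) - 2*log(t - 1).
Then F(5) - F(4) = (-log(8)) - (-log(9)) = log(9/8).

log(9/8)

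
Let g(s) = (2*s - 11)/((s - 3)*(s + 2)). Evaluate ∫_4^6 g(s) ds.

Factor the denominator: s**2 - s - 6 = (s + 2)(s - 3).
Partial fractions: (2*s - 11)/((s - 3)*(s + 2)) = 3/(s + 2) - 1/(s - 3).
An antiderivative is F(s) = -log(s - 3) + 3*log(s + 2).
Then F(6) - F(4) = (-log(3) + 9*log(2)) - (3*log(2) + 3*log(3)) = log(64/81).

log(64/81)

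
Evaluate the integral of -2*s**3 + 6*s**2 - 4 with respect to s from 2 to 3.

3/2

By the power rule, an antiderivative is F(s) = -s**4/2 + 2*s**3 - 4*s.
Then F(3) - F(2) = (3/2) - (0) = 3/2.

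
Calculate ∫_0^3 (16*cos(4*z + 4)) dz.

4*sin(16) - 4*sin(4)

Let u = 4*z + 4, so du = 4 dz. When z = 0, u = 4; when z = 3, u = 16.
The integral becomes 4·∫ cos(u) du from 4 to 16, with antiderivative 4*sin(u).
Back in z: F(z) = 4*sin(4*z + 4).
Then F(3) - F(0) = (4*sin(16)) - (4*sin(4)) = 4*sin(16) - 4*sin(4).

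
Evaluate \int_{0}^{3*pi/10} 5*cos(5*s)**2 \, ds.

3*pi/4

Use the identity cos^2(5*s) = (1 + cos(10*s))/2.
An antiderivative is F(s) = 5*s/2 + sin(10*s)/4.
Then F(3*pi/10) - F(0) = (3*pi/4) - (0) = 3*pi/4.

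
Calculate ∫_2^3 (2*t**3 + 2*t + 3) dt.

By the power rule, an antiderivative is F(t) = t**4/2 + t**2 + 3*t.
Then F(3) - F(2) = (117/2) - (18) = 81/2.

81/2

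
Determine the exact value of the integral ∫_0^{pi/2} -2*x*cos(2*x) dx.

Integrate by parts once (u = x, dv = -2*cos(2*x) dx).
An antiderivative is F(x) = -x*sin(2*x) - cos(2*x)/2.
Then F(pi/2) - F(0) = (1/2) - (-1/2) = 1.

1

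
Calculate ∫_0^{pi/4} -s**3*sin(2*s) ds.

3/8 - 3*pi**2/64

Integrate by parts 3 times (u = s^3, dv = -sin(2*s) ds).
An antiderivative is F(s) = s**3*cos(2*s)/2 - 3*s**2*sin(2*s)/4 - 3*s*cos(2*s)/4 + 3*sin(2*s)/8.
Then F(pi/4) - F(0) = (3/8 - 3*pi**2/64) - (0) = 3/8 - 3*pi**2/64.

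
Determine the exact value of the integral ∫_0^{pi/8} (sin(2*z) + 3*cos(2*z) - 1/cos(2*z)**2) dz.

An antiderivative is F(z) = 3*sin(2*z)/2 - cos(2*z)/2 - tan(2*z)/2.
Then F(pi/8) - F(0) = (-1/2 + sqrt(2)/2) - (-1/2) = sqrt(2)/2.

sqrt(2)/2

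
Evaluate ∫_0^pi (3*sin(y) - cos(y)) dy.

An antiderivative is F(y) = -sin(y) - 3*cos(y).
Then F(pi) - F(0) = (3) - (-3) = 6.

6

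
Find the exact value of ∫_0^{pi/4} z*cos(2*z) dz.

Integrate by parts once (u = z, dv = cos(2*z) dz).
An antiderivative is F(z) = z*sin(2*z)/2 + cos(2*z)/4.
Then F(pi/4) - F(0) = (pi/8) - (1/4) = -1/4 + pi/8.

-1/4 + pi/8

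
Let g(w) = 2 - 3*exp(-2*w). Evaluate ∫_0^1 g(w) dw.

An antiderivative is F(w) = 2*w + 3*exp(-2*w)/2.
Then F(1) - F(0) = (3*exp(-2)/2 + 2) - (3/2) = (3 + exp(2))*exp(-2)/2.

(3 + exp(2))*exp(-2)/2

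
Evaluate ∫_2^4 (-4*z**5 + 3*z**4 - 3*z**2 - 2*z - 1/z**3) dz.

-345743/160

By the power rule, an antiderivative is F(z) = -2*z**6/3 + 3*z**5/5 - z**3 - z**2 + 1/(2*z**2).
Then F(4) - F(2) = (-1054193/480) - (-4241/120) = -345743/160.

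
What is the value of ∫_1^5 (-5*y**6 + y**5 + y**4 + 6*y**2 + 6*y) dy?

-1828892/35

By the power rule, an antiderivative is F(y) = -5*y**7/7 + y**6/6 + y**5/5 + 2*y**3 + 3*y**2.
Then F(5) - F(1) = (-2194475/42) - (977/210) = -1828892/35.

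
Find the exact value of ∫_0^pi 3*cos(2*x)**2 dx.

3*pi/2

Use the identity cos^2(2*x) = (1 + cos(4*x))/2.
An antiderivative is F(x) = 3*x/2 + 3*sin(4*x)/8.
Then F(pi) - F(0) = (3*pi/2) - (0) = 3*pi/2.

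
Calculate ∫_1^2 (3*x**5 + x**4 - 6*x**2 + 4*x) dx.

By the power rule, an antiderivative is F(x) = x**6/2 + x**5/5 - 2*x**3 + 2*x**2.
Then F(2) - F(1) = (152/5) - (7/10) = 297/10.

297/10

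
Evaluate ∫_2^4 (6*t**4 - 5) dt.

5902/5

By the power rule, an antiderivative is F(t) = 6*t**5/5 - 5*t.
Then F(4) - F(2) = (6044/5) - (142/5) = 5902/5.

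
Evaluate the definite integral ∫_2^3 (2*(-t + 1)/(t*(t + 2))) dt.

Factor the denominator: t**2 + 2*t = (t + 2)t.
Partial fractions: 2*(-t + 1)/(t*(t + 2)) = -3/(t + 2) + 1/t.
An antiderivative is F(t) = log(t) - 3*log(t + 2).
Then F(3) - F(2) = (-3*log(5) + log(3)) - (-log(32)) = -3*log(5) + log(3) + 5*log(2).

-3*log(5) + log(3) + 5*log(2)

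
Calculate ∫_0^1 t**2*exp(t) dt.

Integrate by parts twice (u = t^2, dv = exp(t) dt).
An antiderivative is F(t) = (t**2 - 2*t + 2)*exp(t).
Then F(1) - F(0) = (E) - (2) = -2 + E.

-2 + E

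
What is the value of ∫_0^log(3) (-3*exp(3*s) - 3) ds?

-26 - log(27)

An antiderivative is F(s) = -exp(3*s) - 3*s.
Then F(log(3)) - F(0) = (-27 - 3*log(3)) - (-1) = -26 - log(27).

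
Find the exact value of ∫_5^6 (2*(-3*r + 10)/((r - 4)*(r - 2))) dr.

-10*log(2) + 4*log(3)

Factor the denominator: r**2 - 6*r + 8 = (r - 2)(r - 4).
Partial fractions: 2*(-3*r + 10)/((r - 4)*(r - 2)) = -4/(r - 2) - 2/(r - 4).
An antiderivative is F(r) = -2*log(r - 4) - 4*log(r - 2).
Then F(6) - F(5) = (-10*log(2)) - (-log(81)) = -10*log(2) + 4*log(3).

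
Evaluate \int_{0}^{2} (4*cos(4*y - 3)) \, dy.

Let u = 4*y - 3, so du = 4 dy. When y = 0, u = -3; when y = 2, u = 5.
The integral becomes ∫ cos(u) du from -3 to 5, with antiderivative sin(u).
Back in y: F(y) = sin(4*y - 3).
Then F(2) - F(0) = (sin(5)) - (-sin(3)) = sin(5) + sin(3).

sin(5) + sin(3)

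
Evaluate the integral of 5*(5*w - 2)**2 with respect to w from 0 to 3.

735

Let u = 5*w - 2, so du = 5 dw. When w = 0, u = -2; when w = 3, u = 13.
The integral becomes ∫ u**2 du from -2 to 13, with antiderivative u**3/3.
Back in w: F(w) = (5*w - 2)**3/3.
Then F(3) - F(0) = (2197/3) - (-8/3) = 735.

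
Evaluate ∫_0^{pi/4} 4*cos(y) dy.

An antiderivative is F(y) = 4*sin(y).
Then F(pi/4) - F(0) = (2*sqrt(2)) - (0) = 2*sqrt(2).

2*sqrt(2)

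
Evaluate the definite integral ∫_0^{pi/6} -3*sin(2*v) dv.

An antiderivative is F(v) = 3*cos(2*v)/2.
Then F(pi/6) - F(0) = (3/4) - (3/2) = -3/4.

-3/4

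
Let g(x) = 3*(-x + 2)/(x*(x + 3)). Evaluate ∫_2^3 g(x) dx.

Factor the denominator: x**2 + 3*x = (x + 3)x.
Partial fractions: 3*(-x + 2)/(x*(x + 3)) = -5/(x + 3) + 2/x.
An antiderivative is F(x) = 2*log(x) - 5*log(x + 3).
Then F(3) - F(2) = (-5*log(2) - 3*log(3)) - (-5*log(5) + 2*log(2)) = -7*log(2) - 3*log(3) + 5*log(5).

-7*log(2) - 3*log(3) + 5*log(5)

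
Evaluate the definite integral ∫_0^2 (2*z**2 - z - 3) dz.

By the power rule, an antiderivative is F(z) = 2*z**3/3 - z**2/2 - 3*z.
Then F(2) - F(0) = (-8/3) - (0) = -8/3.

-8/3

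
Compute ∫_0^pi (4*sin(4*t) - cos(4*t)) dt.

0

An antiderivative is F(t) = -sin(4*t)/4 - cos(4*t).
Then F(pi) - F(0) = (-1) - (-1) = 0.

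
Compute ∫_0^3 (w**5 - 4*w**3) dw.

By the power rule, an antiderivative is F(w) = w**6/6 - w**4.
Then F(3) - F(0) = (81/2) - (0) = 81/2.

81/2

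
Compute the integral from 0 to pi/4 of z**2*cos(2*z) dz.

-1/4 + pi**2/32

Integrate by parts twice (u = z^2, dv = cos(2*z) dz).
An antiderivative is F(z) = z**2*sin(2*z)/2 + z*cos(2*z)/2 - sin(2*z)/4.
Then F(pi/4) - F(0) = (-1/4 + pi**2/32) - (0) = -1/4 + pi**2/32.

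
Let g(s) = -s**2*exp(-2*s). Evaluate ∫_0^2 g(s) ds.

(13 - exp(4))*exp(-4)/4

Integrate by parts twice (u = s^2, dv = -exp(-2*s) ds).
An antiderivative is F(s) = (2*s**2 + 2*s + 1)*exp(-2*s)/4.
Then F(2) - F(0) = (13*exp(-4)/4) - (1/4) = (13 - exp(4))*exp(-4)/4.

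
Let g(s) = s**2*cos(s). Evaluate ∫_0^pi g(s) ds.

-2*pi

Integrate by parts twice (u = s^2, dv = cos(s) ds).
An antiderivative is F(s) = s**2*sin(s) + 2*s*cos(s) - 2*sin(s).
Then F(pi) - F(0) = (-2*pi) - (0) = -2*pi.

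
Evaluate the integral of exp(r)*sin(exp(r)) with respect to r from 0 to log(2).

-cos(2) + cos(1)

Let u = exp(r), so du = exp(r) dr. When r = 0, u = 1; when r = log(2), u = 2.
The integral becomes ∫ sin(u) du from 1 to 2, with antiderivative -cos(u).
Back in r: F(r) = -cos(exp(r)).
Then F(log(2)) - F(0) = (-cos(2)) - (-cos(1)) = -cos(2) + cos(1).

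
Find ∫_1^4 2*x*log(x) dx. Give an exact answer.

-15/2 + 32*log(2)

Integrate by parts once (u = ln x, dv = 2*x dx).
An antiderivative is F(x) = x**2*(2*log(x) - 1)/2.
Then F(4) - F(1) = (-8 + 32*log(2)) - (-1/2) = -15/2 + 32*log(2).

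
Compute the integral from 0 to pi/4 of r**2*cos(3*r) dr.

Integrate by parts twice (u = r^2, dv = cos(3*r) dr).
An antiderivative is F(r) = r**2*sin(3*r)/3 + 2*r*cos(3*r)/9 - 2*sin(3*r)/27.
Then F(pi/4) - F(0) = (sqrt(2)*(-24*pi - 32 + 9*pi**2)/864) - (0) = sqrt(2)*(-24*pi - 32 + 9*pi**2)/864.

sqrt(2)*(-24*pi - 32 + 9*pi**2)/864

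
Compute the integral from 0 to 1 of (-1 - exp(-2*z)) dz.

-3/2 + exp(-2)/2

An antiderivative is F(z) = -z + exp(-2*z)/2.
Then F(1) - F(0) = (-1 + exp(-2)/2) - (1/2) = -3/2 + exp(-2)/2.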